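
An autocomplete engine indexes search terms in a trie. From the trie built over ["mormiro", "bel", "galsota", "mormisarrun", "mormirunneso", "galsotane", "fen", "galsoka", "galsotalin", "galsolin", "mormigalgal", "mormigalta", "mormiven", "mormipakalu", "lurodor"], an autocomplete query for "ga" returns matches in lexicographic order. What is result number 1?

galsoka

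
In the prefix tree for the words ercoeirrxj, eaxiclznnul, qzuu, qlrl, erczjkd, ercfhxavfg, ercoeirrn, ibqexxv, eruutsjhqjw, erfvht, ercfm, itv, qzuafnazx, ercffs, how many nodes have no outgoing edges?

14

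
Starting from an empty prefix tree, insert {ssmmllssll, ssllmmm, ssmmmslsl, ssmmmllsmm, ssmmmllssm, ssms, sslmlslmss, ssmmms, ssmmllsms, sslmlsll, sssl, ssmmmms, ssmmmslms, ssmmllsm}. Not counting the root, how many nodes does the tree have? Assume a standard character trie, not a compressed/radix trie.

Trace insertions, counting only characters that open a new branch:
  "ssmmllssll" → 10 new (s, s, m, m, l, l, s, s, l, l)
  "ssllmmm" → prefix "ss" already present; 5 new (l, l, m, m, m)
  "ssmmmslsl" → prefix "ssmm" already present; 5 new (m, s, l, s, l)
  "ssmmmllsmm" → prefix "ssmmm" already present; 5 new (l, l, s, m, m)
  "ssmmmllssm" → prefix "ssmmmlls" already present; 2 new (s, m)
  "ssms" → prefix "ssm" already present; 1 new (s)
  "sslmlslmss" → prefix "ssl" already present; 7 new (m, l, s, l, m, s, s)
  "ssmmms" → prefix "ssmmms" already present; 0 new (none)
  "ssmmllsms" → prefix "ssmmlls" already present; 2 new (m, s)
  "sslmlsll" → prefix "sslmlsl" already present; 1 new (l)
  "sssl" → prefix "ss" already present; 2 new (s, l)
  "ssmmmms" → prefix "ssmmm" already present; 2 new (m, s)
  "ssmmmslms" → prefix "ssmmmsl" already present; 2 new (m, s)
  "ssmmllsm" → prefix "ssmmllsm" already present; 0 new (none)
Total nodes = 10 + 5 + 5 + 5 + 2 + 1 + 7 + 0 + 2 + 1 + 2 + 2 + 2 + 0 = 44

44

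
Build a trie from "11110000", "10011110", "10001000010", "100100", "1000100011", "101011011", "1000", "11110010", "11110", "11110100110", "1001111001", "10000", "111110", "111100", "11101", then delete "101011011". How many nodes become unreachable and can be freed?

7

A node on "101011011"'s path can go only if nothing else ends at it or branches off below it.
The suffix "1011011" (7 nodes) is used only by "101011011"; the node for "10" still has the child "0", so pruning stops there.
Nodes removed: 7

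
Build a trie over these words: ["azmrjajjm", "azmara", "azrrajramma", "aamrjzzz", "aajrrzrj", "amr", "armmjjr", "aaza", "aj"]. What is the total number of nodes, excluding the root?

45

For each word, the new-node count is its length minus the longest prefix already in the trie:
  "azmrjajjm" → 9 new (a, z, m, r, j, a, j, j, m)
  "azmara" → prefix "azm" already present; 3 new (a, r, a)
  "azrrajramma" → prefix "az" already present; 9 new (r, r, a, j, r, a, m, m, a)
  "aamrjzzz" → prefix "a" already present; 7 new (a, m, r, j, z, z, z)
  "aajrrzrj" → prefix "aa" already present; 6 new (j, r, r, z, r, j)
  "amr" → prefix "a" already present; 2 new (m, r)
  "armmjjr" → prefix "a" already present; 6 new (r, m, m, j, j, r)
  "aaza" → prefix "aa" already present; 2 new (z, a)
  "aj" → prefix "a" already present; 1 new (j)
Total nodes = 9 + 3 + 9 + 7 + 6 + 2 + 6 + 2 + 1 = 45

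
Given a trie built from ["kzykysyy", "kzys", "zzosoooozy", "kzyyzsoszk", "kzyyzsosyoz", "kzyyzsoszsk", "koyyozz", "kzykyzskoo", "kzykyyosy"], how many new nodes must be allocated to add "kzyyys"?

2

The longest prefix of "kzyyys" already in the trie is "kzyy" (length 4).
Each of the 2 remaining characters creates one node.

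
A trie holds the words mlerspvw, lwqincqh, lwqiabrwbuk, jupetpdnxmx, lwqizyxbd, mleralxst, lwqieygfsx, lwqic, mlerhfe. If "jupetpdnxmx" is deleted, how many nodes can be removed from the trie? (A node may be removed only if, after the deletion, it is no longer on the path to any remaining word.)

Walk "jupetpdnxmx" from the leaf back toward the root, removing each node that no remaining word uses.
No other word shares any prefix with "jupetpdnxmx", so all 11 of its nodes go.
Nodes removed: 11

11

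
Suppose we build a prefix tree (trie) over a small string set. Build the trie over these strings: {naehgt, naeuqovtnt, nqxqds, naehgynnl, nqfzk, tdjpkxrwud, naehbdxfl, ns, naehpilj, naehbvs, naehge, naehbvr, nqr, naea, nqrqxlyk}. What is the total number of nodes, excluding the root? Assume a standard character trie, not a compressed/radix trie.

For each word, the new-node count is its length minus the longest prefix already in the trie:
  "naehgt" → 6 new (n, a, e, h, g, t)
  "naeuqovtnt" → prefix "nae" already present; 7 new (u, q, o, v, t, n, t)
  "nqxqds" → prefix "n" already present; 5 new (q, x, q, d, s)
  "naehgynnl" → prefix "naehg" already present; 4 new (y, n, n, l)
  "nqfzk" → prefix "nq" already present; 3 new (f, z, k)
  "tdjpkxrwud" → 10 new (t, d, j, p, k, x, r, w, u, d)
  "naehbdxfl" → prefix "naeh" already present; 5 new (b, d, x, f, l)
  "ns" → prefix "n" already present; 1 new (s)
  "naehpilj" → prefix "naeh" already present; 4 new (p, i, l, j)
  "naehbvs" → prefix "naehb" already present; 2 new (v, s)
  "naehge" → prefix "naehg" already present; 1 new (e)
  "naehbvr" → prefix "naehbv" already present; 1 new (r)
  "nqr" → prefix "nq" already present; 1 new (r)
  "naea" → prefix "nae" already present; 1 new (a)
  "nqrqxlyk" → prefix "nqr" already present; 5 new (q, x, l, y, k)
Total nodes = 6 + 7 + 5 + 4 + 3 + 10 + 5 + 1 + 4 + 2 + 1 + 1 + 1 + 1 + 5 = 56

56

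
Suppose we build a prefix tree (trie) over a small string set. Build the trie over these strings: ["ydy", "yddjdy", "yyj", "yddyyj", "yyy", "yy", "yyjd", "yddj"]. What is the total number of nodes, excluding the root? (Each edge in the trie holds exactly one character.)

14

Insert word by word; a character creates a node only if that edge doesn't already exist:
  "ydy" → 3 new (y, d, y)
  "yddjdy" → prefix "yd" already present; 4 new (d, j, d, y)
  "yyj" → prefix "y" already present; 2 new (y, j)
  "yddyyj" → prefix "ydd" already present; 3 new (y, y, j)
  "yyy" → prefix "yy" already present; 1 new (y)
  "yy" → prefix "yy" already present; 0 new (none)
  "yyjd" → prefix "yyj" already present; 1 new (d)
  "yddj" → prefix "yddj" already present; 0 new (none)
Total nodes = 3 + 4 + 2 + 3 + 1 + 0 + 1 + 0 = 14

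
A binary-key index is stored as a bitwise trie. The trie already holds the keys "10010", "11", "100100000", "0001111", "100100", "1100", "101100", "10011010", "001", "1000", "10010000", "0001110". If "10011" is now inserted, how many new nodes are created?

Every character of "10011" already lies on an existing path (it is a prefix of some stored word).
No new nodes are needed: 0.

0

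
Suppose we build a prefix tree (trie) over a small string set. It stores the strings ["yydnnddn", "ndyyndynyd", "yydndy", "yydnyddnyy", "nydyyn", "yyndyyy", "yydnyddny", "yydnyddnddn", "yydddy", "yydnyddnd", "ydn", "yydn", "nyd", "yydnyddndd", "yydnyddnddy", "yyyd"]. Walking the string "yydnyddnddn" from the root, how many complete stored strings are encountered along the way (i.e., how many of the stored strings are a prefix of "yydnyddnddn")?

4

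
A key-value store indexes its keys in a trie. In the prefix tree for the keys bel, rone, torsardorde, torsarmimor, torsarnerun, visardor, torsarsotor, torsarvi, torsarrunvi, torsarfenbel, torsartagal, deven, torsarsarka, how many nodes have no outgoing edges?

13

A leaf is a node with no children — equivalently, the end of a word that is not a proper prefix of any other stored word.
Those words: "bel", "deven", "rone", "torsardorde", "torsarfenbel", "torsarmimor", "torsarnerun", "torsarrunvi", "torsarsarka", "torsarsotor", "torsartagal", "torsarvi", "visardor"
Leaf count: 13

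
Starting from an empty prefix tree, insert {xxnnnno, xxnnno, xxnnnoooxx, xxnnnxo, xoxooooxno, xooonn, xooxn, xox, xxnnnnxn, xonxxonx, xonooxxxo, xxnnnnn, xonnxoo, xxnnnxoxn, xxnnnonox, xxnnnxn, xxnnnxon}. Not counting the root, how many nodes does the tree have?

55

Count nodes per top-level branch (shared prefixes stored once):
  'x'-branch (xonnxoo, xonooxxxo, xonxxonx, xooonn, xooxn, xox, xoxooooxno, xxnnnnn, xxnnnno, xxnnnnxn, xxnnno, xxnnnonox, xxnnnoooxx, xxnnnxn, xxnnnxo, xxnnnxon, xxnnnxoxn): 55 nodes
Sum: 55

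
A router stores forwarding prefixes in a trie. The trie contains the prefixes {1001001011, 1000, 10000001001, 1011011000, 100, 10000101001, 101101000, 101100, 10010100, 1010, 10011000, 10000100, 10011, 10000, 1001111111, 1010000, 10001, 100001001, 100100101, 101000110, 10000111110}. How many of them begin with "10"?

21

Traverse to the node for "10", then collect every word in that subtree.
Words under "10": 100, 1000, 10000, 10000001001, 10000100, 100001001, 10000101001, 10000111110, 10001, 100100101, 1001001011, 10010100, 10011, 10011000, 1001111111, 1010, 1010000, 101000110, 101100, 101101000, 1011011000
Count: 21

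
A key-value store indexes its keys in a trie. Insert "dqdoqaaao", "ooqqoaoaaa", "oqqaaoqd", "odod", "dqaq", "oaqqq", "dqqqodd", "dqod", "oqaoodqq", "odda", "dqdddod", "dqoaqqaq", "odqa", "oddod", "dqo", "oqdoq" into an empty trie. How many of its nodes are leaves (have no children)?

15

A leaf is a node with no children — equivalently, the end of a word that is not a proper prefix of any other stored word.
Those words: "dqaq", "dqdddod", "dqdoqaaao", "dqoaqqaq", "dqod", "dqqqodd", "oaqqq", "odda", "oddod", "odod", "odqa", "ooqqoaoaaa", "oqaoodqq", "oqdoq", "oqqaaoqd"
Leaf count: 15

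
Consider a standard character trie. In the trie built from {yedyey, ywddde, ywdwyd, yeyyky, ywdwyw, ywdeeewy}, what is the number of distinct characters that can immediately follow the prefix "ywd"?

3

Follow the path "ywd" to its node, then look at its outgoing edges.
Characters that immediately follow "ywd" among the stored strings: {d, e, w}.
That node has 3 child edges.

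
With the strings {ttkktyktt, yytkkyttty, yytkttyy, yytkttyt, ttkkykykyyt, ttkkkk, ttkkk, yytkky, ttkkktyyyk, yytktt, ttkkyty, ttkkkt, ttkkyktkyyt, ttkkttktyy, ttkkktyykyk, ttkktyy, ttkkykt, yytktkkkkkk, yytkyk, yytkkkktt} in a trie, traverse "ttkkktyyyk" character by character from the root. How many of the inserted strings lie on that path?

3

Walk "ttkkktyyyk" from the root; an end-of-word marker is hit whenever a stored word is a prefix of "ttkkktyyyk".
Prefixes of the query that are stored words: "ttkkk", "ttkkkt", "ttkkktyyyk"
Count: 3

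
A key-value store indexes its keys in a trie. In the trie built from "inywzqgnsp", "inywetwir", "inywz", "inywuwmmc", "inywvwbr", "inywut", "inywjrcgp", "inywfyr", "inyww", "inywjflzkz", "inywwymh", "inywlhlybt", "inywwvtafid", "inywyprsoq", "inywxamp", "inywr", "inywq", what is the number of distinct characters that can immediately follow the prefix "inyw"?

The children of the "inyw" node are the distinct next characters among strings starting with "inyw".
Distinct next characters after "inyw": e, f, j, l, q, r, u, v, w, x, y, z.
That node has 12 child edges.

12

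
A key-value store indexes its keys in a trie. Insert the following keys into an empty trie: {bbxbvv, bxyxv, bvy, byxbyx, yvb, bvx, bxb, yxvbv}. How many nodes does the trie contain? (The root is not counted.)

For each word, the new-node count is its length minus the longest prefix already in the trie:
  "bbxbvv" → 6 new (b, b, x, b, v, v)
  "bxyxv" → prefix "b" already present; 4 new (x, y, x, v)
  "bvy" → prefix "b" already present; 2 new (v, y)
  "byxbyx" → prefix "b" already present; 5 new (y, x, b, y, x)
  "yvb" → 3 new (y, v, b)
  "bvx" → prefix "bv" already present; 1 new (x)
  "bxb" → prefix "bx" already present; 1 new (b)
  "yxvbv" → prefix "y" already present; 4 new (x, v, b, v)
Total nodes = 6 + 4 + 2 + 5 + 3 + 1 + 1 + 4 = 26

26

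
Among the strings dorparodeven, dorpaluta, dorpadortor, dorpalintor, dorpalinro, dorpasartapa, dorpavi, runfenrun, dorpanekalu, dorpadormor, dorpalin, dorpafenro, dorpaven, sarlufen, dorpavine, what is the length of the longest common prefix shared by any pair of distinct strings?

Equivalently: take the maximum, over all pairs, of their longest common prefix length.
"dorpadormor" and "dorpadortor" agree on "dorpador" (8 characters) before diverging; nothing deeper is shared.
Longest shared-prefix length: 8

8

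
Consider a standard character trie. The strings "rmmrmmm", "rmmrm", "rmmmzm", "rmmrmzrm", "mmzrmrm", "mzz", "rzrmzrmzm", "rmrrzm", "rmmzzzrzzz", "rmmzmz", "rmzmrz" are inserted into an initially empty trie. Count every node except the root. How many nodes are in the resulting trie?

47

Count nodes per top-level branch (shared prefixes stored once):
  'm'-branch (mmzrmrm, mzz): 9 nodes
  'r'-branch (rmmmzm, rmmrm, rmmrmmm, rmmrmzrm, rmmzmz, rmmzzzrzzz, rmrrzm, rmzmrz, rzrmzrmzm): 38 nodes
Sum: 47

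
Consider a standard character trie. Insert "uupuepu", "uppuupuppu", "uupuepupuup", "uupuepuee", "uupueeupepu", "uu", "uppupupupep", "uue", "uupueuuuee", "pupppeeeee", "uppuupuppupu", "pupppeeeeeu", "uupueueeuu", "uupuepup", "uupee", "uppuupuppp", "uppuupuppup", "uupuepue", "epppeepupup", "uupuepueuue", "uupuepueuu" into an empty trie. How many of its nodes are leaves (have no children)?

13

Leaves are exactly the stored words that no other stored word extends.
Those words: "epppeepupup", "pupppeeeeeu", "uppupupupep", "uppuupuppp", "uppuupuppupu", "uue", "uupee", "uupueeupepu", "uupuepuee", "uupuepueuue", "uupuepupuup", "uupueueeuu", "uupueuuuee"
Leaf count: 13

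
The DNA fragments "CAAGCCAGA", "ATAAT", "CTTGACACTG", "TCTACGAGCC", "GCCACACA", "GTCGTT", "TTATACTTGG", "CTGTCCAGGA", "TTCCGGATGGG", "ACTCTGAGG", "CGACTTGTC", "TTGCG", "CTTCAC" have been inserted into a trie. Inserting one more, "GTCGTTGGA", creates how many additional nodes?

3

"GTCGTT" is already a path in the trie; the remaining "GGA" must be added.
New nodes needed: |"GTCGTTGGA"| − 6 = 9 − 6 = 3.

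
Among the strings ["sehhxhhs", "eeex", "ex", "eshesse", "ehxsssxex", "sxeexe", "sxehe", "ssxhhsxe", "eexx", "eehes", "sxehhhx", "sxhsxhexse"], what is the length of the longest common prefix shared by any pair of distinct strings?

4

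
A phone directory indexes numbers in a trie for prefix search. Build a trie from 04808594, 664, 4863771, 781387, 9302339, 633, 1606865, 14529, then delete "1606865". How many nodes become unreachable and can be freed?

6

After clearing the end-marker at "1606865", prune upward until reaching a node still needed by another word.
The suffix "606865" (6 nodes) is used only by "1606865"; the node for "1" still has the child "4", so pruning stops there.
Nodes removed: 6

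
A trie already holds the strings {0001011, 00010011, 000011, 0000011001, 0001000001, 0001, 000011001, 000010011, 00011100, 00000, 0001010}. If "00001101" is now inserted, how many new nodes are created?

1

"0000110" is already a path in the trie; the remaining "1" must be added.
So 8 − 7 = 1 new nodes.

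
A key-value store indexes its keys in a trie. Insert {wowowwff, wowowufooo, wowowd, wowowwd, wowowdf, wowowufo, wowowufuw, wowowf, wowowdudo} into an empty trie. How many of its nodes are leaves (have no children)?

Leaves are exactly the stored words that no other stored word extends.
Those words: "wowowdf", "wowowdudo", "wowowf", "wowowufooo", "wowowufuw", "wowowwd", "wowowwff"
Leaf count: 7

7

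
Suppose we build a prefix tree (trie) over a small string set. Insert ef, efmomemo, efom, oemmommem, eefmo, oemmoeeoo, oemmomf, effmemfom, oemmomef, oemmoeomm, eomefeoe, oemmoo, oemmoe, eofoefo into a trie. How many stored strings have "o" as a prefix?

7

Filter for entries beginning with "o":
Words under "o": oemmoe, oemmoeeoo, oemmoeomm, oemmomef, oemmomf, oemmommem, oemmoo
Count: 7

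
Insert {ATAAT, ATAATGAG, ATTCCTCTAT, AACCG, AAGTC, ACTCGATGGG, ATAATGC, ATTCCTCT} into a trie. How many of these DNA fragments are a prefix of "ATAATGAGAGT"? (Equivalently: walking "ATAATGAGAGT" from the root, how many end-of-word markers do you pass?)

Walk "ATAATGAGAGT" from the root; an end-of-word marker is hit whenever a stored word is a prefix of "ATAATGAGAGT".
Prefixes of the query that are stored words: "ATAAT", "ATAATGAG"
Count: 2

2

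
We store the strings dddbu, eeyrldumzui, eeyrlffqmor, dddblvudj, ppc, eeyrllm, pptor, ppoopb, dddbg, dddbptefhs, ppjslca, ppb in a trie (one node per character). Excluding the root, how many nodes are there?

Count nodes per top-level branch (shared prefixes stored once):
  'd'-branch (dddbg, dddblvudj, dddbptefhs, dddbu): 17 nodes
  'e'-branch (eeyrldumzui, eeyrlffqmor, eeyrllm): 19 nodes
  'p'-branch (ppb, ppc, ppjslca, ppoopb, pptor): 16 nodes
Sum: 52

52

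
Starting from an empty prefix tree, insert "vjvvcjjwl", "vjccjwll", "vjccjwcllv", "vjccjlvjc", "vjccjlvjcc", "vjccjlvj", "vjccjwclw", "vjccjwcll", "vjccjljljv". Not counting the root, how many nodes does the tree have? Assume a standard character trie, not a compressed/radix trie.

29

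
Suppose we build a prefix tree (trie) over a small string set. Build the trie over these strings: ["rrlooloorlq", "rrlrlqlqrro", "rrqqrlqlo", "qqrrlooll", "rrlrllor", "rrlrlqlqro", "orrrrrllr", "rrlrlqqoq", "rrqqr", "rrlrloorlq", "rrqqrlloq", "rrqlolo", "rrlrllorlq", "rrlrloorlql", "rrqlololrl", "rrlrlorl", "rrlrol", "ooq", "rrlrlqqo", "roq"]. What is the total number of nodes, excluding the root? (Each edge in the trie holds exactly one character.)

For each word, the new-node count is its length minus the longest prefix already in the trie:
  "rrlooloorlq" → 11 new (r, r, l, o, o, l, o, o, r, l, q)
  "rrlrlqlqrro" → prefix "rrl" already present; 8 new (r, l, q, l, q, r, r, o)
  "rrqqrlqlo" → prefix "rr" already present; 7 new (q, q, r, l, q, l, o)
  "qqrrlooll" → 9 new (q, q, r, r, l, o, o, l, l)
  "rrlrllor" → prefix "rrlrl" already present; 3 new (l, o, r)
  "rrlrlqlqro" → prefix "rrlrlqlqr" already present; 1 new (o)
  "orrrrrllr" → 9 new (o, r, r, r, r, r, l, l, r)
  "rrlrlqqoq" → prefix "rrlrlq" already present; 3 new (q, o, q)
  "rrqqr" → prefix "rrqqr" already present; 0 new (none)
  "rrlrloorlq" → prefix "rrlrl" already present; 5 new (o, o, r, l, q)
  "rrqqrlloq" → prefix "rrqqrl" already present; 3 new (l, o, q)
  "rrqlolo" → prefix "rrq" already present; 4 new (l, o, l, o)
  "rrlrllorlq" → prefix "rrlrllor" already present; 2 new (l, q)
  "rrlrloorlql" → prefix "rrlrloorlq" already present; 1 new (l)
  "rrqlololrl" → prefix "rrqlolo" already present; 3 new (l, r, l)
  "rrlrlorl" → prefix "rrlrlo" already present; 2 new (r, l)
  "rrlrol" → prefix "rrlr" already present; 2 new (o, l)
  "ooq" → prefix "o" already present; 2 new (o, q)
  "rrlrlqqo" → prefix "rrlrlqqo" already present; 0 new (none)
  "roq" → prefix "r" already present; 2 new (o, q)
Total nodes = 11 + 8 + 7 + 9 + 3 + 1 + 9 + 3 + 0 + 5 + 3 + 4 + 2 + 1 + 3 + 2 + 2 + 2 + 0 + 2 = 77

77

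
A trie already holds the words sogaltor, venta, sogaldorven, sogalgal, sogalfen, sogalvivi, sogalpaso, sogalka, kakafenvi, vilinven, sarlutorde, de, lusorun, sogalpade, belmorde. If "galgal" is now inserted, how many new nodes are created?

No existing word starts with "g", so every character of "galgal" needs a new node.
6 − 0 = 6 new nodes.

6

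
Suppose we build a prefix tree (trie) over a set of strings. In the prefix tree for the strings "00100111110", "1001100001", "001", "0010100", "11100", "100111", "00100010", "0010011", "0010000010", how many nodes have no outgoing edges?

7

A leaf is a node with no children — equivalently, the end of a word that is not a proper prefix of any other stored word.
Those words: "0010000010", "00100010", "00100111110", "0010100", "1001100001", "100111", "11100"
Leaf count: 7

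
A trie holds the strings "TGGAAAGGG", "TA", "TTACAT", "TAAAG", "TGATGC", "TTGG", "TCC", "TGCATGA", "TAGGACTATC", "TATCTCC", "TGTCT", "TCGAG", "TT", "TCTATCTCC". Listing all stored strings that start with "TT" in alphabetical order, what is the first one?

DFS of the "TT" subtree visits, in order: "TT", "TTACAT", "TTGG"
Position 1: TT

TT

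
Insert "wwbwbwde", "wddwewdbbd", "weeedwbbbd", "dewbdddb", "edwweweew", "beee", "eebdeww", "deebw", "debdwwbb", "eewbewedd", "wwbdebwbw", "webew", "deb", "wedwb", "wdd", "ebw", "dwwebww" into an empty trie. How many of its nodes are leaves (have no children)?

15

A leaf is a node with no children — equivalently, the end of a word that is not a proper prefix of any other stored word.
Those words: "beee", "debdwwbb", "deebw", "dewbdddb", "dwwebww", "ebw", "edwweweew", "eebdeww", "eewbewedd", "wddwewdbbd", "webew", "wedwb", "weeedwbbbd", "wwbdebwbw", "wwbwbwde"
Leaf count: 15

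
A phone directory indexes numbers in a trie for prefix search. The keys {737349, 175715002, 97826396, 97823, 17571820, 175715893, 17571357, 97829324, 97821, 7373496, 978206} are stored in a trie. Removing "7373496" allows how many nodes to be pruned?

1

A node on "7373496"'s path can go only if nothing else ends at it or branches off below it.
The suffix "6" (1 node) is used only by "7373496"; "737349" is itself a stored word, so pruning stops there.
Nodes removed: 1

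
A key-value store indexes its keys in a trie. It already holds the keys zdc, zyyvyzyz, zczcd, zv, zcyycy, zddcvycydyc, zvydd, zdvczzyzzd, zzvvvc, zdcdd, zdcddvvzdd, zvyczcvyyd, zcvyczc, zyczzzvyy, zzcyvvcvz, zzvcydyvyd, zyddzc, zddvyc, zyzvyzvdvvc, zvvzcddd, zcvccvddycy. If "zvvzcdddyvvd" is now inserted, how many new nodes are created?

Walking "zvvzcdddyvvd" from the root, the first 8 characters ("zvvzcddd") follow existing edges; "y" is the first miss.
New nodes needed: |"zvvzcdddyvvd"| − 8 = 12 − 8 = 4.

4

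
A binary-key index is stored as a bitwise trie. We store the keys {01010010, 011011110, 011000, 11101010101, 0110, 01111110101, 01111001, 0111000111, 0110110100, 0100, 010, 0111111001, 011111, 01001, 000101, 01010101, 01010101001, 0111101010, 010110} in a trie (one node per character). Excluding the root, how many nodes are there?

Count nodes per top-level branch (shared prefixes stored once):
  '0'-branch (000101, 010, 0100, 01001, 01010010, 01010101, 01010101001, 010110, 0110, 011000, 0110110100, 011011110, 0111000111, 01111001, 0111101010, 011111, 0111111001, 01111110101): 59 nodes
  '1'-branch (11101010101): 11 nodes
Sum: 70

70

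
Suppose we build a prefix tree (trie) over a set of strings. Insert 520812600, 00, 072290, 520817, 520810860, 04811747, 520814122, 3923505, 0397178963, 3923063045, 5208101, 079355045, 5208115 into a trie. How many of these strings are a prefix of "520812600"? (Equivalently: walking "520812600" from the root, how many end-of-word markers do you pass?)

1

Traverse "520812600" character by character; count nodes along the way that are marked as word ends.
Prefixes of the query that are stored words: "520812600"
Count: 1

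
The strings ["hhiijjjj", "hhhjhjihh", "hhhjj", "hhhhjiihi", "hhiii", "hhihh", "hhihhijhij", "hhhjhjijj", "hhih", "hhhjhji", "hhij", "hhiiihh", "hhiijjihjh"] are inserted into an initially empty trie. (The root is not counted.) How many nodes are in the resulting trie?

39

Trie structure (* marks end of a word):
(root)
└─ h
   └─ h
      ├─ h
      │  ├─ h
      │  │  └─ j
      │  │     └─ i
      │  │        └─ i
      │  │           └─ h
      │  │              └─ i *
      │  └─ j
      │     ├─ h
      │     │  └─ j
      │     │     └─ i *
      │     │        ├─ h
      │     │        │  └─ h *
      │     │        └─ j
      │     │           └─ j *
      │     └─ j *
      └─ i
         ├─ h *
         │  └─ h *
         │     └─ i
         │        └─ j
         │           └─ h
         │              └─ i
         │                 └─ j *
         ├─ i
         │  ├─ i *
         │  │  └─ h
         │  │     └─ h *
         │  └─ j
         │     └─ j
         │        ├─ i
         │        │  └─ h
         │        │     └─ j
         │        │        └─ h *
         │        └─ j
         │           └─ j *
         └─ j *
Counting every labelled node above: 39.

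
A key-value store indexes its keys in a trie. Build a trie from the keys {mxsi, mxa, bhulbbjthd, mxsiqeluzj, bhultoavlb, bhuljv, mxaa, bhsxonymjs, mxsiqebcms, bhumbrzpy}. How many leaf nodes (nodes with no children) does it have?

8

Leaves are exactly the stored words that no other stored word extends.
Those words: "bhsxonymjs", "bhulbbjthd", "bhuljv", "bhultoavlb", "bhumbrzpy", "mxaa", "mxsiqebcms", "mxsiqeluzj"
Leaf count: 8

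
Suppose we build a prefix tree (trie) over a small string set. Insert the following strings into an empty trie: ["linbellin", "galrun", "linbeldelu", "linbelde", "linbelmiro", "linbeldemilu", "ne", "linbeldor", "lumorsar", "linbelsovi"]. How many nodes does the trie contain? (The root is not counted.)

Insert word by word; a character creates a node only if that edge doesn't already exist:
  "linbellin" → 9 new (l, i, n, b, e, l, l, i, n)
  "galrun" → 6 new (g, a, l, r, u, n)
  "linbeldelu" → prefix "linbel" already present; 4 new (d, e, l, u)
  "linbelde" → prefix "linbelde" already present; 0 new (none)
  "linbelmiro" → prefix "linbel" already present; 4 new (m, i, r, o)
  "linbeldemilu" → prefix "linbelde" already present; 4 new (m, i, l, u)
  "ne" → 2 new (n, e)
  "linbeldor" → prefix "linbeld" already present; 2 new (o, r)
  "lumorsar" → prefix "l" already present; 7 new (u, m, o, r, s, a, r)
  "linbelsovi" → prefix "linbel" already present; 4 new (s, o, v, i)
Total nodes = 9 + 6 + 4 + 0 + 4 + 4 + 2 + 2 + 7 + 4 = 42

42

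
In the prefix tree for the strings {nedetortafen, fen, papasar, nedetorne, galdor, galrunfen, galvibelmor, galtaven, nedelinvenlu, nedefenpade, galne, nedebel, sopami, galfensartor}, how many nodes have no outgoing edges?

14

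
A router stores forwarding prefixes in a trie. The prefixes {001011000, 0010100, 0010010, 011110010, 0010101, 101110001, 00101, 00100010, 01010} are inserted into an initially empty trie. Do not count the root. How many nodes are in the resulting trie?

Insert word by word; a character creates a node only if that edge doesn't already exist:
  "001011000" → 9 new (0, 0, 1, 0, 1, 1, 0, 0, 0)
  "0010100" → prefix "00101" already present; 2 new (0, 0)
  "0010010" → prefix "0010" already present; 3 new (0, 1, 0)
  "011110010" → prefix "0" already present; 8 new (1, 1, 1, 1, 0, 0, 1, 0)
  "0010101" → prefix "001010" already present; 1 new (1)
  "101110001" → 9 new (1, 0, 1, 1, 1, 0, 0, 0, 1)
  "00101" → prefix "00101" already present; 0 new (none)
  "00100010" → prefix "00100" already present; 3 new (0, 1, 0)
  "01010" → prefix "01" already present; 3 new (0, 1, 0)
Total nodes = 9 + 2 + 3 + 8 + 1 + 9 + 0 + 3 + 3 = 38

38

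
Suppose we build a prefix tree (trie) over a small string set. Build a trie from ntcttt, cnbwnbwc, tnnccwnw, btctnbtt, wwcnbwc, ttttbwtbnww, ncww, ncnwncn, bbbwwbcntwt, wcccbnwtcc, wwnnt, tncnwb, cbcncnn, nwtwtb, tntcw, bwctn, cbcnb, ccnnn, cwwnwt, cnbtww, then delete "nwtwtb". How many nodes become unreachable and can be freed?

5

A node on "nwtwtb"'s path can go only if nothing else ends at it or branches off below it.
The suffix "wtwtb" (5 nodes) is used only by "nwtwtb"; the node for "n" still has the child "t", so pruning stops there.
Nodes removed: 5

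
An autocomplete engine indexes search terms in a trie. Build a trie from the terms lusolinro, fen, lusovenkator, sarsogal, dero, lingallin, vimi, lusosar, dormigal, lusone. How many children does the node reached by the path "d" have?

2

The children of the "d" node are the distinct next characters among strings starting with "d".
Distinct next characters after "d": e, o.
That node has 2 child edges.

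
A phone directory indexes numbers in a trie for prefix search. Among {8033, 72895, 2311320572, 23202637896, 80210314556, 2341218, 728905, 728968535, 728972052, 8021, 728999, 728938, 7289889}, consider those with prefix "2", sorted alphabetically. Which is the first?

2311320572

DFS of the "2" subtree visits, in order: "2311320572", "23202637896", "2341218"
Position 1: 2311320572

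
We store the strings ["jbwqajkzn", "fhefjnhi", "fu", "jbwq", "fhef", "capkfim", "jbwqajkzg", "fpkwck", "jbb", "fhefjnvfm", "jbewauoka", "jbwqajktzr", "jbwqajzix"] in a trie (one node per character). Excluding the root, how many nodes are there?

48

Trace insertions, counting only characters that open a new branch:
  "jbwqajkzn" → 9 new (j, b, w, q, a, j, k, z, n)
  "fhefjnhi" → 8 new (f, h, e, f, j, n, h, i)
  "fu" → prefix "f" already present; 1 new (u)
  "jbwq" → prefix "jbwq" already present; 0 new (none)
  "fhef" → prefix "fhef" already present; 0 new (none)
  "capkfim" → 7 new (c, a, p, k, f, i, m)
  "jbwqajkzg" → prefix "jbwqajkz" already present; 1 new (g)
  "fpkwck" → prefix "f" already present; 5 new (p, k, w, c, k)
  "jbb" → prefix "jb" already present; 1 new (b)
  "fhefjnvfm" → prefix "fhefjn" already present; 3 new (v, f, m)
  "jbewauoka" → prefix "jb" already present; 7 new (e, w, a, u, o, k, a)
  "jbwqajktzr" → prefix "jbwqajk" already present; 3 new (t, z, r)
  "jbwqajzix" → prefix "jbwqaj" already present; 3 new (z, i, x)
Total nodes = 9 + 8 + 1 + 0 + 0 + 7 + 1 + 5 + 1 + 3 + 7 + 3 + 3 = 48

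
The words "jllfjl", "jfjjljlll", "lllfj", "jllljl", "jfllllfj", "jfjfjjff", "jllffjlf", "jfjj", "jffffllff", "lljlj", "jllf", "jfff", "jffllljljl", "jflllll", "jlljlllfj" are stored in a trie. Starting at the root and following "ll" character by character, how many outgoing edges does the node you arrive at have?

2

Walk "ll" from the root, arriving at one node.
Characters that immediately follow "ll" among the stored strings: {j, l}.
That node has 2 child edges.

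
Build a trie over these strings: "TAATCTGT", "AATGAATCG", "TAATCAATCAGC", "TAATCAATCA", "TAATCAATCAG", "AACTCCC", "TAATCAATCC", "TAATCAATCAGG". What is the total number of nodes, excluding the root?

31

Trie structure (* marks end of a word):
(root)
├─ A
│  └─ A
│     ├─ C
│     │  └─ T
│     │     └─ C
│     │        └─ C
│     │           └─ C *
│     └─ T
│        └─ G
│           └─ A
│              └─ A
│                 └─ T
│                    └─ C
│                       └─ G *
└─ T
   └─ A
      └─ A
         └─ T
            └─ C
               ├─ A
               │  └─ A
               │     └─ T
               │        └─ C
               │           ├─ A *
               │           │  └─ G *
               │           │     ├─ C *
               │           │     └─ G *
               │           └─ C *
               └─ T
                  └─ G
                     └─ T *
Counting every labelled node above: 31.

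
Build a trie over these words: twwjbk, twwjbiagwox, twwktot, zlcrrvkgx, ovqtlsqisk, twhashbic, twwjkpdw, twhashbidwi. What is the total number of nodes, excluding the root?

49

Insert word by word; a character creates a node only if that edge doesn't already exist:
  "twwjbk" → 6 new (t, w, w, j, b, k)
  "twwjbiagwox" → prefix "twwjb" already present; 6 new (i, a, g, w, o, x)
  "twwktot" → prefix "tww" already present; 4 new (k, t, o, t)
  "zlcrrvkgx" → 9 new (z, l, c, r, r, v, k, g, x)
  "ovqtlsqisk" → 10 new (o, v, q, t, l, s, q, i, s, k)
  "twhashbic" → prefix "tw" already present; 7 new (h, a, s, h, b, i, c)
  "twwjkpdw" → prefix "twwj" already present; 4 new (k, p, d, w)
  "twhashbidwi" → prefix "twhashbi" already present; 3 new (d, w, i)
Total nodes = 6 + 6 + 4 + 9 + 10 + 7 + 4 + 3 = 49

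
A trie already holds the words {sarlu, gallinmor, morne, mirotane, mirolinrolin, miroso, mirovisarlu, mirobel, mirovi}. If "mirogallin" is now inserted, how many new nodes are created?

6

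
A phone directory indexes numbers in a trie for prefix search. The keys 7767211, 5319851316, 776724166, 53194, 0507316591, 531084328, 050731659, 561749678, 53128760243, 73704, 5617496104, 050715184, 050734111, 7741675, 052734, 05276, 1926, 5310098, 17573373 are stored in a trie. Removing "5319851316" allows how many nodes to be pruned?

6

Walk "5319851316" from the leaf back toward the root, removing each node that no remaining word uses.
The suffix "851316" (6 nodes) is used only by "5319851316"; the node for "5319" still has the child "4", so pruning stops there.
Nodes removed: 6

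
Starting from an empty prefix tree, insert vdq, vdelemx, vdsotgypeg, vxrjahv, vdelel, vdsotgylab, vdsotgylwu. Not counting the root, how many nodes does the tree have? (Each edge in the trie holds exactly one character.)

28

Count nodes per top-level branch (shared prefixes stored once):
  'v'-branch (vdelel, vdelemx, vdq, vdsotgylab, vdsotgylwu, vdsotgypeg, vxrjahv): 28 nodes
Sum: 28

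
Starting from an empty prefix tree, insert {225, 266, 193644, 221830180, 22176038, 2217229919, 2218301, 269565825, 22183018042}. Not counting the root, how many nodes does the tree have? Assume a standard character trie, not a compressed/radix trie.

Trace insertions, counting only characters that open a new branch:
  "225" → 3 new (2, 2, 5)
  "266" → prefix "2" already present; 2 new (6, 6)
  "193644" → 6 new (1, 9, 3, 6, 4, 4)
  "221830180" → prefix "22" already present; 7 new (1, 8, 3, 0, 1, 8, 0)
  "22176038" → prefix "221" already present; 5 new (7, 6, 0, 3, 8)
  "2217229919" → prefix "2217" already present; 6 new (2, 2, 9, 9, 1, 9)
  "2218301" → prefix "2218301" already present; 0 new (none)
  "269565825" → prefix "26" already present; 7 new (9, 5, 6, 5, 8, 2, 5)
  "22183018042" → prefix "221830180" already present; 2 new (4, 2)
Total nodes = 3 + 2 + 6 + 7 + 5 + 6 + 0 + 7 + 2 = 38

38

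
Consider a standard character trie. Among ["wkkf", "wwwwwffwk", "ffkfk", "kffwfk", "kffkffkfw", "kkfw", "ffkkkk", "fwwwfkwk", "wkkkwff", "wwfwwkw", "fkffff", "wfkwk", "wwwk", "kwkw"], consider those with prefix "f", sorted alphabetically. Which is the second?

Filter for "f…" and sort: "ffkfk", "ffkkkk", "fkffff", "fwwwfkwk"
The 2nd is ffkkkk.

ffkkkk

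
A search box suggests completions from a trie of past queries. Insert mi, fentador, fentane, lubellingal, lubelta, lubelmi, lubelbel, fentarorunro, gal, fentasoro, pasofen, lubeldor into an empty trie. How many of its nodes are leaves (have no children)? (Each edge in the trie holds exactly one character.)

Leaves are exactly the stored words that no other stored word extends.
Those words: "fentador", "fentane", "fentarorunro", "fentasoro", "gal", "lubelbel", "lubeldor", "lubellingal", "lubelmi", "lubelta", "mi", "pasofen"
Leaf count: 12

12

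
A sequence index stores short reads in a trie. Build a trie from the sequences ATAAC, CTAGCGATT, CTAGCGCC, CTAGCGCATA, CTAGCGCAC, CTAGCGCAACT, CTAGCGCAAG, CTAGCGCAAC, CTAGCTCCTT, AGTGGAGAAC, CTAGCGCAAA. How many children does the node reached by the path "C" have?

1

The children of the "C" node are the distinct next characters among strings starting with "C".
Distinct next characters after "C": T.
That node has 1 child edge.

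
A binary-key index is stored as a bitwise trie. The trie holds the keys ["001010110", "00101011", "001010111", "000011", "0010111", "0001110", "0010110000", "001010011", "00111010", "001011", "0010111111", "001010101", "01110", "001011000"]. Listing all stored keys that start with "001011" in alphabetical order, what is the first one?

001011

Words with prefix "001011", in lexicographic order: "001011", "001011000", "0010110000", "0010111", "0010111111"
Position 1: 001011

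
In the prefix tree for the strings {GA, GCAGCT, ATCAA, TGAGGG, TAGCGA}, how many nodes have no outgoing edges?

5

A leaf is a node with no children — equivalently, the end of a word that is not a proper prefix of any other stored word.
Those words: "ATCAA", "GA", "GCAGCT", "TAGCGA", "TGAGGG"
Leaf count: 5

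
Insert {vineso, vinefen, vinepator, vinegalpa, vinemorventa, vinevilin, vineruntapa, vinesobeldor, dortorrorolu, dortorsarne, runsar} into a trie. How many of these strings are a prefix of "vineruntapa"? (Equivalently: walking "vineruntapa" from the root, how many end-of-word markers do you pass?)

1

Walk "vineruntapa" from the root; an end-of-word marker is hit whenever a stored word is a prefix of "vineruntapa".
Prefixes of the query that are stored words: "vineruntapa"
Count: 1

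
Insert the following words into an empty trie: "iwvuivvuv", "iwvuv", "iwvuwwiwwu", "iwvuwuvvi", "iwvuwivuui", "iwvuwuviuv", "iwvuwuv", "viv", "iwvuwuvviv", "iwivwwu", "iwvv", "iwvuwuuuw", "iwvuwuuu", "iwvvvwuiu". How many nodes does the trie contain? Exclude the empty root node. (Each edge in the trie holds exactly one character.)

For each word, the new-node count is its length minus the longest prefix already in the trie:
  "iwvuivvuv" → 9 new (i, w, v, u, i, v, v, u, v)
  "iwvuv" → prefix "iwvu" already present; 1 new (v)
  "iwvuwwiwwu" → prefix "iwvu" already present; 6 new (w, w, i, w, w, u)
  "iwvuwuvvi" → prefix "iwvuw" already present; 4 new (u, v, v, i)
  "iwvuwivuui" → prefix "iwvuw" already present; 5 new (i, v, u, u, i)
  "iwvuwuviuv" → prefix "iwvuwuv" already present; 3 new (i, u, v)
  "iwvuwuv" → prefix "iwvuwuv" already present; 0 new (none)
  "viv" → 3 new (v, i, v)
  "iwvuwuvviv" → prefix "iwvuwuvvi" already present; 1 new (v)
  "iwivwwu" → prefix "iw" already present; 5 new (i, v, w, w, u)
  "iwvv" → prefix "iwv" already present; 1 new (v)
  "iwvuwuuuw" → prefix "iwvuwu" already present; 3 new (u, u, w)
  "iwvuwuuu" → prefix "iwvuwuuu" already present; 0 new (none)
  "iwvvvwuiu" → prefix "iwvv" already present; 5 new (v, w, u, i, u)
Total nodes = 9 + 1 + 6 + 4 + 5 + 3 + 0 + 3 + 1 + 5 + 1 + 3 + 0 + 5 = 46

46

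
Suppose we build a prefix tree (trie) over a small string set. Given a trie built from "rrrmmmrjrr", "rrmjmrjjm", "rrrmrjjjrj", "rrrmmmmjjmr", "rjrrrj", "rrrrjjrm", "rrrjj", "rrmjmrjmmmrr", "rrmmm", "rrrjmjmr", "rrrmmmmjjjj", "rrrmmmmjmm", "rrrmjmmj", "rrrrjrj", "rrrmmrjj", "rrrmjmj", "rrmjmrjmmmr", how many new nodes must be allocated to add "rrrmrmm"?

"rrrmr" is already a path in the trie; the remaining "mm" must be added.
So 7 − 5 = 2 new nodes.

2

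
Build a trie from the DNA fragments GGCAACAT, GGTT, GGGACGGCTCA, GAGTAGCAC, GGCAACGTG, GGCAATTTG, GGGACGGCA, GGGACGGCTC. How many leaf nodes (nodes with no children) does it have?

7

A leaf is a node with no children — equivalently, the end of a word that is not a proper prefix of any other stored word.
Those words: "GAGTAGCAC", "GGCAACAT", "GGCAACGTG", "GGCAATTTG", "GGGACGGCA", "GGGACGGCTCA", "GGTT"
Leaf count: 7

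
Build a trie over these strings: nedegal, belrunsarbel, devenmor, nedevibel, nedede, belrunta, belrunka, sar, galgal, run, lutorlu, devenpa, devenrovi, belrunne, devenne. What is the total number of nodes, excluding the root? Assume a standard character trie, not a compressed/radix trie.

67

Trace insertions, counting only characters that open a new branch:
  "nedegal" → 7 new (n, e, d, e, g, a, l)
  "belrunsarbel" → 12 new (b, e, l, r, u, n, s, a, r, b, e, l)
  "devenmor" → 8 new (d, e, v, e, n, m, o, r)
  "nedevibel" → prefix "nede" already present; 5 new (v, i, b, e, l)
  "nedede" → prefix "nede" already present; 2 new (d, e)
  "belrunta" → prefix "belrun" already present; 2 new (t, a)
  "belrunka" → prefix "belrun" already present; 2 new (k, a)
  "sar" → 3 new (s, a, r)
  "galgal" → 6 new (g, a, l, g, a, l)
  "run" → 3 new (r, u, n)
  "lutorlu" → 7 new (l, u, t, o, r, l, u)
  "devenpa" → prefix "deven" already present; 2 new (p, a)
  "devenrovi" → prefix "deven" already present; 4 new (r, o, v, i)
  "belrunne" → prefix "belrun" already present; 2 new (n, e)
  "devenne" → prefix "deven" already present; 2 new (n, e)
Total nodes = 7 + 12 + 8 + 5 + 2 + 2 + 2 + 3 + 6 + 3 + 7 + 2 + 4 + 2 + 2 = 67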